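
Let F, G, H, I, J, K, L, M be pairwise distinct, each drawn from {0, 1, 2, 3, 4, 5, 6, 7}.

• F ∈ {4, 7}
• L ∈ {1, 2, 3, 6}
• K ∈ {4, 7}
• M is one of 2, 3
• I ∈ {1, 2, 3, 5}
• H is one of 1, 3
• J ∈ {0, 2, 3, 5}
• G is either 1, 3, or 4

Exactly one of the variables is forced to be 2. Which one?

M

Among the 8 variables, 0 fits only J (and all 8 values in {0, 1, 2, 3, 4, 5, 6, 7} must be used), so J = 0.
The 7 still-open variables together cover exactly {1, 2, 3, 4, 5, 6, 7} — 7 values for 7 variables — and 5 appears only in I's list, so I = 5.
Among the 6 still-open variables, 6 fits only L (and all 6 values in {1, 2, 3, 4, 6, 7} must be used), so L = 6.
Among the 5 still-open variables, 2 fits only M (and all 5 values in {1, 2, 3, 4, 7} must be used), so M = 2.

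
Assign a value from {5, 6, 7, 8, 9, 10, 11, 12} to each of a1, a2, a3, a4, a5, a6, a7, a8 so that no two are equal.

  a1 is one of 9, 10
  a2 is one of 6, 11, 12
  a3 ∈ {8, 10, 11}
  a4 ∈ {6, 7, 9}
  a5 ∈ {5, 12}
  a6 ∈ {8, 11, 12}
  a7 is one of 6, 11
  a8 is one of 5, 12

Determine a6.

The 8 variables together cover exactly {5, 6, 7, 8, 9, 10, 11, 12} — 8 values for 8 variables — and 7 appears only in a4's list, so a4 = 7.
The 7 still-open variables together cover exactly {5, 6, 8, 9, 10, 11, 12} — 7 values for 7 variables — and 9 appears only in a1's list, so a1 = 9.
Among the 6 still-open variables, 10 fits only a3 (and all 6 values in {5, 6, 8, 10, 11, 12} must be used), so a3 = 10.
The 5 still-open variables draw from only 5 values {5, 6, 8, 11, 12}, so each is used; only a6 can be 8, hence a6 = 8.

8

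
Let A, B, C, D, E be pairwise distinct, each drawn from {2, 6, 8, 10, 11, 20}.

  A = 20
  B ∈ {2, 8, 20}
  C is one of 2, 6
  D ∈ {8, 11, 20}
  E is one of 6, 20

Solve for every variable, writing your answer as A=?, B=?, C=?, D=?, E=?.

A=20, B=8, C=2, D=11, E=6

A's domain is down to {20}, so A = 20. Strike 20 from B, D, E.
E must be 6 (only option left). Strike 6 from C.
C has just one choice, so C = 2. Eliminate 2 elsewhere: B.
B must be 8 (only option left). So D can't be 8.
That leaves D = 11.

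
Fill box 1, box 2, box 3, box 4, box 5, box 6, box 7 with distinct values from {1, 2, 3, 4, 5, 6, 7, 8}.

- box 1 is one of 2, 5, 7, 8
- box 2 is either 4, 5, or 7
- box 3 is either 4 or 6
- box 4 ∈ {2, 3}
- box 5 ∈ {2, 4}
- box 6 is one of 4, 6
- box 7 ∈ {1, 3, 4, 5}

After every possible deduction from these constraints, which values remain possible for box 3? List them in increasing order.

4, 6

box 3 and box 6 between them cover only {4, 6} — a naked pair. Remove those values from box 2, box 5, box 7.
box 5's domain is down to {2}, so box 5 = 2. Eliminate 2 elsewhere: box 1, box 4.
box 4's domain is down to {3}, so box 4 = 3. Strike 3 from box 7.
No further eliminations apply; box 3 can still be any of 4, 6.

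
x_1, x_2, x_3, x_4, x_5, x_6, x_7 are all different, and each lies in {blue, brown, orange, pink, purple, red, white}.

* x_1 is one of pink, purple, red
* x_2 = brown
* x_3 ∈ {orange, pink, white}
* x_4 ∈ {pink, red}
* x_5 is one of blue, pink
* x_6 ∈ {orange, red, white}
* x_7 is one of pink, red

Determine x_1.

x_2's domain is down to {brown}, so x_2 = brown.
The 6 still-open variables draw from only 6 values {blue, orange, pink, purple, red, white}, so each is used; only x_5 can be blue, hence x_5 = blue.
The 5 still-open variables together cover exactly {orange, pink, purple, red, white} — 5 values for 5 variables — and purple appears only in x_1's list, so x_1 = purple.

purple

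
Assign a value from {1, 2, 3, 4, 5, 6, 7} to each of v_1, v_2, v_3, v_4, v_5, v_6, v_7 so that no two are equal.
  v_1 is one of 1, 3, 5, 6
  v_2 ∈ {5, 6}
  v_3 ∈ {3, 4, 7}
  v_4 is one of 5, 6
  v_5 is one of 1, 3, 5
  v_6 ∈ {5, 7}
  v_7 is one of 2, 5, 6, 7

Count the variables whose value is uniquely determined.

The 7 variables together cover exactly {1, 2, 3, 4, 5, 6, 7} — 7 values for 7 variables — and 2 appears only in v_7's list, so v_7 = 2.
Among the 6 still-open variables, 4 fits only v_3 (and all 6 values in {1, 3, 4, 5, 6, 7} must be used), so v_3 = 4.
Among the 5 still-open variables, 7 fits only v_6 (and all 5 values in {1, 3, 5, 6, 7} must be used), so v_6 = 7.
v_2 and v_4 between them cover only {5, 6} — a naked pair. Remove those values from v_1, v_5.
Determined: v_3=4, v_6=7, v_7=2. The other variables each still have more than one consistent value. That makes 3.

3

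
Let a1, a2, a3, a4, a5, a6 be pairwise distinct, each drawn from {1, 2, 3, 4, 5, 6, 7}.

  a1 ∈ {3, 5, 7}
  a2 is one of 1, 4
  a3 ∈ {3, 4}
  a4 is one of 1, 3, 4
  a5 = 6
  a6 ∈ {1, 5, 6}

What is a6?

5

a5 must be 6 (only option left). Eliminate 6 elsewhere: a6.
The 5 still-open variables draw from only 5 values {1, 3, 4, 5, 7}, so each is used; only a1 can be 7, hence a1 = 7.
The 4 still-open variables together cover exactly {1, 3, 4, 5} — 4 values for 4 variables — and 5 appears only in a6's list, so a6 = 5.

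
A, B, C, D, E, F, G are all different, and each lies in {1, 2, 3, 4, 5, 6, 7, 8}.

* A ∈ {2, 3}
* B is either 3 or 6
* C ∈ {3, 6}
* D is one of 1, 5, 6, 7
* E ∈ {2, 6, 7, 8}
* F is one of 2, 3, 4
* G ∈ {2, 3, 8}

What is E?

7

B and C between them cover only {3, 6} — a naked pair. Remove those values from A, D, E, F, G.
That leaves A = 2. Strike 2 from E, F, G.
F's domain is down to {4}, so F = 4.
G must be 8 (only option left). Remove 8 from E.
So E = 7.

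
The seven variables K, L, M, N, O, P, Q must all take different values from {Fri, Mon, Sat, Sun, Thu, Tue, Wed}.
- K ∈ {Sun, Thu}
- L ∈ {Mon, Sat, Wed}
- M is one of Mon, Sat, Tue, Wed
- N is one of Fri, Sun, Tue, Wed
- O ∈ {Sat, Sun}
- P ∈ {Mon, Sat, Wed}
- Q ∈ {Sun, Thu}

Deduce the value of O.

Sat

The 7 variables draw from only 7 values {Fri, Mon, Sat, Sun, Thu, Tue, Wed}, so each is used; only N can be Fri, hence N = Fri.
The 6 still-open variables together cover exactly {Mon, Sat, Sun, Thu, Tue, Wed} — 6 values for 6 variables — and Tue appears only in M's list, so M = Tue.
K and Q share exactly the 2 values {Sun, Thu}; by pigeonhole those values go to them, so strike Sun, Thu from O.
So O = Sat.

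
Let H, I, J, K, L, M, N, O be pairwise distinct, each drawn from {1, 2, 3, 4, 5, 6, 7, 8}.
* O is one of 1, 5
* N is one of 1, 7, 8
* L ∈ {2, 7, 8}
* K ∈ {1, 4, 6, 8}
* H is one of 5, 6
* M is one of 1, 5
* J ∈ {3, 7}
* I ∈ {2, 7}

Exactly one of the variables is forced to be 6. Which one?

H

The 8 variables draw from only 8 values {1, 2, 3, 4, 5, 6, 7, 8}, so each is used; only J can be 3, hence J = 3.
Among the 7 still-open variables, 4 fits only K (and all 7 values in {1, 2, 4, 5, 6, 7, 8} must be used), so K = 4.
The 6 still-open variables together cover exactly {1, 2, 5, 6, 7, 8} — 6 values for 6 variables — and 6 appears only in H's list, so H = 6.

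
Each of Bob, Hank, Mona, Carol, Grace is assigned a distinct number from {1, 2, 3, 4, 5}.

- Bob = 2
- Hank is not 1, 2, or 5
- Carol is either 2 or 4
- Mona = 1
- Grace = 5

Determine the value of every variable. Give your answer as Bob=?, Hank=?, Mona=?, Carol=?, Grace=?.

Bob has just one choice, so Bob = 2. Eliminate 2 elsewhere: Carol.
Mona's domain is down to {1}, so Mona = 1.
That leaves Carol = 4. So Hank can't be 4.
Grace's domain is down to {5}, so Grace = 5.
Hank's domain is down to {3}, so Hank = 3.

Bob=2, Hank=3, Mona=1, Carol=4, Grace=5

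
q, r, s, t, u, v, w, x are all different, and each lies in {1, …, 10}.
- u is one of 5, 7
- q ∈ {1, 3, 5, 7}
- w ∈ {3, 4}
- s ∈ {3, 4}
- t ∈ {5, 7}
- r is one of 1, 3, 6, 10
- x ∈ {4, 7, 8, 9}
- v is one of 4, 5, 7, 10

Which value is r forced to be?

s and w share exactly the 2 values {3, 4}; by pigeonhole those values go to them, so strike 3, 4 from q, r, v, x.
t and u between them cover only {5, 7} — a naked pair. Remove those values from q, v, x.
q must be 1 (only option left). Remove 1 from r.
That leaves v = 10. Strike 10 from r.
So r = 6.

6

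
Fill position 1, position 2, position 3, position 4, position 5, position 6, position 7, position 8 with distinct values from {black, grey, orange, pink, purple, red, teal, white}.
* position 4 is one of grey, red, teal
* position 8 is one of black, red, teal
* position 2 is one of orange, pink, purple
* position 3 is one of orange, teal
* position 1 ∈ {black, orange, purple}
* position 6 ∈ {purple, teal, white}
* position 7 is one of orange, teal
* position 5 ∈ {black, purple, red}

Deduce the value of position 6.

white

Among the 8 variables, grey fits only position 4 (and all 8 values in {black, grey, orange, pink, purple, red, teal, white} must be used), so position 4 = grey.
Among the 7 still-open variables, pink fits only position 2 (and all 7 values in {black, orange, pink, purple, red, teal, white} must be used), so position 2 = pink.
The 6 still-open variables together cover exactly {black, orange, purple, red, teal, white} — 6 values for 6 variables — and white appears only in position 6's list, so position 6 = white.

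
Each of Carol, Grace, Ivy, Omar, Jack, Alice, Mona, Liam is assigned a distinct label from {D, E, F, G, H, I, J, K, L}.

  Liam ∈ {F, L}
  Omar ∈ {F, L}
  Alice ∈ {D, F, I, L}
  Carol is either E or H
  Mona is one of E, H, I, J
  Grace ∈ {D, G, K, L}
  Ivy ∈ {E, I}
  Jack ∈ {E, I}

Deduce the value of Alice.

The 2 variables Ivy and Jack are confined to {E, I}, which locks those values in; drop them from Carol, Alice, Mona.
That leaves Carol = H. So Mona can't be H.
Mona's domain is down to {J}, so Mona = J.
Omar and Liam between them cover only {F, L} — a naked pair. Remove those values from Grace, Alice.
So Alice = D.

D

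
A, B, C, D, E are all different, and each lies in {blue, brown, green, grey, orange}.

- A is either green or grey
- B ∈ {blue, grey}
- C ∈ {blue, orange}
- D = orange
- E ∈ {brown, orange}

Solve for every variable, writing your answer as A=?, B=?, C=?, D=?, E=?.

A=green, B=grey, C=blue, D=orange, E=brown

D's domain is down to {orange}, so D = orange. Remove orange from C, E.
E must be brown (only option left).
C has just one choice, so C = blue. So B can't be blue.
B has just one choice, so B = grey. Eliminate grey elsewhere: A.
A has just one choice, so A = green.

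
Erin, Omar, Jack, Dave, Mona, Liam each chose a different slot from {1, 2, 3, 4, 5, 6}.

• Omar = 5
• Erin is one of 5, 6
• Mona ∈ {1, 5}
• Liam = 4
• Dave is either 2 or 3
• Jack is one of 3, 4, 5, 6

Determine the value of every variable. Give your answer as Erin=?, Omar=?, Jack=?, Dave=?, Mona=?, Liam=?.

Erin=6, Omar=5, Jack=3, Dave=2, Mona=1, Liam=4

Omar's domain is down to {5}, so Omar = 5. Strike 5 from Erin, Jack, Mona.
Mona's domain is down to {1}, so Mona = 1.
That leaves Liam = 4. Strike 4 from Jack.
Erin's domain is down to {6}, so Erin = 6. So Jack can't be 6.
Jack's domain is down to {3}, so Jack = 3. So Dave can't be 3.
Dave must be 2 (only option left).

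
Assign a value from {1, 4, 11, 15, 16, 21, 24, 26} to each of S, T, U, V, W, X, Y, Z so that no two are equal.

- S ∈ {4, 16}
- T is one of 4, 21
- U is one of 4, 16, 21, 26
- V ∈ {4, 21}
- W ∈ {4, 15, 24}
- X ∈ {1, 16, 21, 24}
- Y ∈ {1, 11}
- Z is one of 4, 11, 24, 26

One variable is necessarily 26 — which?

The 8 variables draw from only 8 values {1, 4, 11, 15, 16, 21, 24, 26}, so each is used; only W can be 15, hence W = 15.
The 2 variables T and V are confined to {4, 21}, which locks those values in; drop them from S, U, X, Z.
S must be 16 (only option left). Strike 16 from U, X.
So 26 goes to U.

U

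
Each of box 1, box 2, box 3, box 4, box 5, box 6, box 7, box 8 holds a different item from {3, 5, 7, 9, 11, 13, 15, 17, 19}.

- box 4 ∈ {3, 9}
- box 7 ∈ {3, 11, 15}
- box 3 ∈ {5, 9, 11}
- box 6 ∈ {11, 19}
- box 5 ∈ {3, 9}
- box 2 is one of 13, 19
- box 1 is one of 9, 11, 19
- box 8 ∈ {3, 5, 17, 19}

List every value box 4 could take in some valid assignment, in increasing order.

The 8 variables draw from only 8 values {3, 5, 9, 11, 13, 15, 17, 19}, so each is used; only box 2 can be 13, hence box 2 = 13.
Among the 7 still-open variables, 15 fits only box 7 (and all 7 values in {3, 5, 9, 11, 15, 17, 19} must be used), so box 7 = 15.
The 6 still-open variables together cover exactly {3, 5, 9, 11, 17, 19} — 6 values for 6 variables — and 17 appears only in box 8's list, so box 8 = 17.
The 5 still-open variables together cover exactly {3, 5, 9, 11, 19} — 5 values for 5 variables — and 5 appears only in box 3's list, so box 3 = 5.
The 2 variables box 4 and box 5 are confined to {3, 9}, which locks those values in; drop them from box 1.
No further eliminations apply; box 4 can still be any of 3, 9.

3, 9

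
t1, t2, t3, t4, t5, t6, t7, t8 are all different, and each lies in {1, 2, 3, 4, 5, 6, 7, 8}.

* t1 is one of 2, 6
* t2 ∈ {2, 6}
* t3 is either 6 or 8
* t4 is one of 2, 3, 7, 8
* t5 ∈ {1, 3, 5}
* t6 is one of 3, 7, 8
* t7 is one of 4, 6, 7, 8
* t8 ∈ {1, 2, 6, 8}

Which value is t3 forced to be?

8

Among the 8 variables, 4 fits only t7 (and all 8 values in {1, 2, 3, 4, 5, 6, 7, 8} must be used), so t7 = 4.
The 7 still-open variables draw from only 7 values {1, 2, 3, 5, 6, 7, 8}, so each is used; only t5 can be 5, hence t5 = 5.
Among the 6 still-open variables, 1 fits only t8 (and all 6 values in {1, 2, 3, 6, 7, 8} must be used), so t8 = 1.
t1 and t2 share exactly the 2 values {2, 6}; by pigeonhole those values go to them, so strike 2, 6 from t3, t4.
So t3 = 8.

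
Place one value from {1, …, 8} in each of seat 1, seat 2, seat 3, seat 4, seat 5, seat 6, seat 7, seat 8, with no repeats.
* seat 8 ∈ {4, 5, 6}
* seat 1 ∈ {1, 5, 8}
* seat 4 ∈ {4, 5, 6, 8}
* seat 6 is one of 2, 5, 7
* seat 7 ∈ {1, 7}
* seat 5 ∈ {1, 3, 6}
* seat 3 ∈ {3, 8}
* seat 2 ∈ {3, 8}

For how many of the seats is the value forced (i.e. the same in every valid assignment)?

The 8 variables draw from only 8 values {1, 2, 3, 4, 5, 6, 7, 8}, so each is used; only seat 6 can be 2, hence seat 6 = 2.
The 7 still-open variables together cover exactly {1, 3, 4, 5, 6, 7, 8} — 7 values for 7 variables — and 7 appears only in seat 7's list, so seat 7 = 7.
seat 2 and seat 3 share exactly the 2 values {3, 8}; by pigeonhole those values go to them, so strike 3, 8 from seat 1, seat 4, seat 5.
Determined: seat 6=2, seat 7=7. The other seats each still have more than one consistent value. That makes 2.

2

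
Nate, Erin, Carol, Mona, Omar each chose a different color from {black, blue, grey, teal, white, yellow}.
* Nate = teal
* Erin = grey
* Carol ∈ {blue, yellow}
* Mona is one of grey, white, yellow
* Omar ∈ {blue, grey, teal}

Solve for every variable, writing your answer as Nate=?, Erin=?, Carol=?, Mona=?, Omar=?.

Nate has just one choice, so Nate = teal. Remove teal from Omar.
Erin must be grey (only option left). Remove grey from Mona, Omar.
Omar's domain is down to {blue}, so Omar = blue. Strike blue from Carol.
Carol has just one choice, so Carol = yellow. Remove yellow from Mona.
Mona's domain is down to {white}, so Mona = white.

Nate=teal, Erin=grey, Carol=yellow, Mona=white, Omar=blue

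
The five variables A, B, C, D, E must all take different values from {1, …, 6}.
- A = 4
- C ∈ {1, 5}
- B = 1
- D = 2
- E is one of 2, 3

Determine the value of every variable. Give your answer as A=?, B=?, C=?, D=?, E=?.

A=4, B=1, C=5, D=2, E=3

A has just one choice, so A = 4.
That leaves B = 1. So C can't be 1.
C's domain is down to {5}, so C = 5.
D's domain is down to {2}, so D = 2. So E can't be 2.
E's domain is down to {3}, so E = 3.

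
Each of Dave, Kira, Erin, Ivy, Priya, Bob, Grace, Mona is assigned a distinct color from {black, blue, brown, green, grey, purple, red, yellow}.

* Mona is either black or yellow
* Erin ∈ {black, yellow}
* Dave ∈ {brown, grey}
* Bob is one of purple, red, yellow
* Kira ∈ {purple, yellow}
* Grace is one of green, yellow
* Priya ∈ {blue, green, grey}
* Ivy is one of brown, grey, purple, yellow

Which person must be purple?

Kira

The 8 variables together cover exactly {black, blue, brown, green, grey, purple, red, yellow} — 8 values for 8 variables — and blue appears only in Priya's list, so Priya = blue.
The 7 still-open variables together cover exactly {black, brown, green, grey, purple, red, yellow} — 7 values for 7 variables — and green appears only in Grace's list, so Grace = green.
The 6 still-open variables together cover exactly {black, brown, grey, purple, red, yellow} — 6 values for 6 variables — and red appears only in Bob's list, so Bob = red.
Erin and Mona between them cover only {black, yellow} — a naked pair. Remove those values from Kira, Ivy.
So purple goes to Kira.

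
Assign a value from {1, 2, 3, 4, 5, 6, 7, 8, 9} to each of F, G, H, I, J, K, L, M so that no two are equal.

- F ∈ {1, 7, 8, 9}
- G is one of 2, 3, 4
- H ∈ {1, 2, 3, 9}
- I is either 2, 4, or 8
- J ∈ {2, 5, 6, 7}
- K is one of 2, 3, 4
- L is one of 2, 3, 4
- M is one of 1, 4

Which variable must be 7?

F

The 3 variables G, K, L are confined to {2, 3, 4}, which locks those values in; drop them from H, I, J, M.
I must be 8 (only option left). Remove 8 from F.
M's domain is down to {1}, so M = 1. Remove 1 from F, H.
H's domain is down to {9}, so H = 9. Remove 9 from F.
So 7 goes to F.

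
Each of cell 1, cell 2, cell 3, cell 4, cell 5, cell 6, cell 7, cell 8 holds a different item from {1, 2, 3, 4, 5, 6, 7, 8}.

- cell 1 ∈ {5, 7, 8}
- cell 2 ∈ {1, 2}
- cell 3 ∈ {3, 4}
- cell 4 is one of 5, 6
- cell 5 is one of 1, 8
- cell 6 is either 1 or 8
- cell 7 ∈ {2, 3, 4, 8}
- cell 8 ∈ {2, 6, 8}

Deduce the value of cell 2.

2

Among the 8 variables, 7 fits only cell 1 (and all 8 values in {1, 2, 3, 4, 5, 6, 7, 8} must be used), so cell 1 = 7.
The 7 still-open variables draw from only 7 values {1, 2, 3, 4, 5, 6, 8}, so each is used; only cell 4 can be 5, hence cell 4 = 5.
Among the 6 still-open variables, 6 fits only cell 8 (and all 6 values in {1, 2, 3, 4, 6, 8} must be used), so cell 8 = 6.
The 2 variables cell 5 and cell 6 are confined to {1, 8}, which locks those values in; drop them from cell 2, cell 7.
So cell 2 = 2.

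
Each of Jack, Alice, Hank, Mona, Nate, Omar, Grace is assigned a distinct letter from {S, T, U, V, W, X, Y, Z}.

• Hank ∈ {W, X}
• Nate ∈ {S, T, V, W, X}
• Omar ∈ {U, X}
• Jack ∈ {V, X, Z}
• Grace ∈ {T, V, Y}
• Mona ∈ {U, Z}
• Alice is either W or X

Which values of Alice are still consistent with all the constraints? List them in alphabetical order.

The 2 variables Alice and Hank are confined to {W, X}, which locks those values in; drop them from Jack, Nate, Omar.
Omar's domain is down to {U}, so Omar = U. Strike U from Mona.
That leaves Mona = Z. So Jack can't be Z.
Jack has just one choice, so Jack = V. Remove V from Nate, Grace.
No further eliminations apply; Alice can still be any of W, X.

W, X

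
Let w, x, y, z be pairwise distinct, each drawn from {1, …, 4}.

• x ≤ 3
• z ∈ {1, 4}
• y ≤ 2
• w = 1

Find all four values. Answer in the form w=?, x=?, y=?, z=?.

w has just one choice, so w = 1. Strike 1 from x, y, z.
y's domain is down to {2}, so y = 2. So x can't be 2.
That leaves z = 4.
x's domain is down to {3}, so x = 3.

w=1, x=3, y=2, z=4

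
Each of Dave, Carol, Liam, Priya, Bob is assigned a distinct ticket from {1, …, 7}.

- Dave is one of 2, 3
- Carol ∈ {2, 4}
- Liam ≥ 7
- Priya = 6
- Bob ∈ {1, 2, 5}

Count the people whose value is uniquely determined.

Liam's domain is down to {7}, so Liam = 7.
Priya's domain is down to {6}, so Priya = 6.
Determined: Liam=7, Priya=6. The other people each still have more than one consistent value. That makes 2.

2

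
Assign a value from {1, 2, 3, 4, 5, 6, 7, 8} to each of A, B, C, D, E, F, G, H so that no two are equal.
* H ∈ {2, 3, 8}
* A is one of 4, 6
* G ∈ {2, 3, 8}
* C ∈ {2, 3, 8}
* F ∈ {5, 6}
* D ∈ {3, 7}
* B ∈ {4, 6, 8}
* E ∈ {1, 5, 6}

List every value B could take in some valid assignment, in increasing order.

4, 6

The 8 variables together cover exactly {1, 2, 3, 4, 5, 6, 7, 8} — 8 values for 8 variables — and 1 appears only in E's list, so E = 1.
The 7 still-open variables draw from only 7 values {2, 3, 4, 5, 6, 7, 8}, so each is used; only F can be 5, hence F = 5.
Among the 6 still-open variables, 7 fits only D (and all 6 values in {2, 3, 4, 6, 7, 8} must be used), so D = 7.
C, G, H between them cover only {2, 3, 8} — a naked triple. Remove those values from B.
No further eliminations apply; B can still be any of 4, 6.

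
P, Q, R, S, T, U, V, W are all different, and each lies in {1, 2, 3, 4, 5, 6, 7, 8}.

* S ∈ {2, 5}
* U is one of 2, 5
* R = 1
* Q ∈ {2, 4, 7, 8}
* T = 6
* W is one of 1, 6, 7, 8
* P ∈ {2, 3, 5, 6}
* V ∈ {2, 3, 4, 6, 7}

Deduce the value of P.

3

R's domain is down to {1}, so R = 1. So W can't be 1.
T must be 6 (only option left). Eliminate 6 elsewhere: P, V, W.
The 2 variables S and U are confined to {2, 5}, which locks those values in; drop them from P, Q, V.
So P = 3.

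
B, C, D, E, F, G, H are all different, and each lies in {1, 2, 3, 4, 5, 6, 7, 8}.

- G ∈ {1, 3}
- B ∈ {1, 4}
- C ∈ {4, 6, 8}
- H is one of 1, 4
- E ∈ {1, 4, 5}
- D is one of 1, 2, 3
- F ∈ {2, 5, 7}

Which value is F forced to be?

B and H between them cover only {1, 4} — a naked pair. Remove those values from C, D, E, G.
E has just one choice, so E = 5. Eliminate 5 elsewhere: F.
G's domain is down to {3}, so G = 3. Eliminate 3 elsewhere: D.
That leaves D = 2. Eliminate 2 elsewhere: F.
So F = 7.

7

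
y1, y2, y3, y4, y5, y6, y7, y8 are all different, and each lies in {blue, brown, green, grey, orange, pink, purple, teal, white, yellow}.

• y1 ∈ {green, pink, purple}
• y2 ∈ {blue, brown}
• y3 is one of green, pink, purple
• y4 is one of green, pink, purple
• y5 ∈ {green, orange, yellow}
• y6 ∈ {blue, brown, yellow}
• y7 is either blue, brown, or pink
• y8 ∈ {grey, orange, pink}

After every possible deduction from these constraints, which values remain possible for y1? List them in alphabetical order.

green, pink, purple

Among the 8 variables, grey fits only y8 (and all 8 values in {blue, brown, green, grey, orange, pink, purple, yellow} must be used), so y8 = grey.
Among the 7 still-open variables, orange fits only y5 (and all 7 values in {blue, brown, green, orange, pink, purple, yellow} must be used), so y5 = orange.
The 6 still-open variables together cover exactly {blue, brown, green, pink, purple, yellow} — 6 values for 6 variables — and yellow appears only in y6's list, so y6 = yellow.
y1, y3, y4 share exactly the 3 values {green, pink, purple}; by pigeonhole those values go to them, so strike green, pink, purple from y7.
No further eliminations apply; y1 can still be any of green, pink, purple.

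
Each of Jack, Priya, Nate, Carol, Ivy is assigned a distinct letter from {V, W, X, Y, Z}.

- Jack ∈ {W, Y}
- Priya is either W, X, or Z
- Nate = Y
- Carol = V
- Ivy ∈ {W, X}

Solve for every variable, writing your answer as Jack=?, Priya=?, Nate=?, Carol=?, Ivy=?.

Nate must be Y (only option left). Strike Y from Jack.
Carol has just one choice, so Carol = V.
Jack must be W (only option left). Remove W from Priya, Ivy.
Ivy must be X (only option left). Strike X from Priya.
Priya has just one choice, so Priya = Z.

Jack=W, Priya=Z, Nate=Y, Carol=V, Ivy=X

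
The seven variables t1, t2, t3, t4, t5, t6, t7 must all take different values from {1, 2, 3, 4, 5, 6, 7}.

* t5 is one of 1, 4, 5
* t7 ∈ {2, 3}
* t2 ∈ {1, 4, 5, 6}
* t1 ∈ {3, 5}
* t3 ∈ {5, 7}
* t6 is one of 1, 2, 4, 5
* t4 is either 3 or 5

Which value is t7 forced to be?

Among the 7 variables, 6 fits only t2 (and all 7 values in {1, 2, 3, 4, 5, 6, 7} must be used), so t2 = 6.
The 6 still-open variables draw from only 6 values {1, 2, 3, 4, 5, 7}, so each is used; only t3 can be 7, hence t3 = 7.
The 2 variables t1 and t4 are confined to {3, 5}, which locks those values in; drop them from t5, t6, t7.
So t7 = 2.

2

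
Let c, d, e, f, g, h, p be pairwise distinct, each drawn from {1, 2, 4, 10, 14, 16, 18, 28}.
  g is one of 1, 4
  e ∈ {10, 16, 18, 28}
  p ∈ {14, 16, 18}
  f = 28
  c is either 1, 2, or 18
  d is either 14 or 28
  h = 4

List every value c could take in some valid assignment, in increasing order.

f's domain is down to {28}, so f = 28. Eliminate 28 elsewhere: d, e.
That leaves h = 4. Eliminate 4 elsewhere: g.
That leaves d = 14. Remove 14 from p.
g has just one choice, so g = 1. Eliminate 1 elsewhere: c.
No further eliminations apply; c can still be any of 2, 18.

2, 18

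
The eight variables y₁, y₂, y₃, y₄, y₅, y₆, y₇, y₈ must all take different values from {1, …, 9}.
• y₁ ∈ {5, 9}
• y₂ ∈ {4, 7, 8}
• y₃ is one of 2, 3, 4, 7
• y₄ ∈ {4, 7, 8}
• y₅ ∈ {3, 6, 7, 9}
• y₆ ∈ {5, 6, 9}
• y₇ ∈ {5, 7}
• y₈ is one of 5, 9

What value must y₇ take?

7

Among the 8 variables, 2 fits only y₃ (and all 8 values in {2, 3, 4, 5, 6, 7, 8, 9} must be used), so y₃ = 2.
The 7 still-open variables draw from only 7 values {3, 4, 5, 6, 7, 8, 9}, so each is used; only y₅ can be 3, hence y₅ = 3.
Among the 6 still-open variables, 6 fits only y₆ (and all 6 values in {4, 5, 6, 7, 8, 9} must be used), so y₆ = 6.
y₁ and y₈ share exactly the 2 values {5, 9}; by pigeonhole those values go to them, so strike 5, 9 from y₇.
So y₇ = 7.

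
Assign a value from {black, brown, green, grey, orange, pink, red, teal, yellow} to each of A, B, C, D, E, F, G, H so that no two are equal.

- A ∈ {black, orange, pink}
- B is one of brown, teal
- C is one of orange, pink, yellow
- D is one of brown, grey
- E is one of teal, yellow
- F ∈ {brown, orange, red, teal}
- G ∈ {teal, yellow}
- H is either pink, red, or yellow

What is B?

brown

The 8 variables together cover exactly {black, brown, grey, orange, pink, red, teal, yellow} — 8 values for 8 variables — and black appears only in A's list, so A = black.
Among the 7 still-open variables, grey fits only D (and all 7 values in {brown, grey, orange, pink, red, teal, yellow} must be used), so D = grey.
E and G between them cover only {teal, yellow} — a naked pair. Remove those values from B, C, F, H.
So B = brown.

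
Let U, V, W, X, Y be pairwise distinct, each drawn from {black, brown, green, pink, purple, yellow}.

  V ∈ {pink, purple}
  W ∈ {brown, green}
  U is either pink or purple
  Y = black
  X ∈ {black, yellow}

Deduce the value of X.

yellow

Y's domain is down to {black}, so Y = black. So X can't be black.
So X = yellow.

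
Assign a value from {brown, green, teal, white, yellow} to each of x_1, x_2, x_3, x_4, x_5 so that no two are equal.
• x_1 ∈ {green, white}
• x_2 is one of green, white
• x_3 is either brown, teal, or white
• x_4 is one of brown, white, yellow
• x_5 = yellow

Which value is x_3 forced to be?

x_5 must be yellow (only option left). Eliminate yellow elsewhere: x_4.
Among the 4 still-open variables, teal fits only x_3 (and all 4 values in {brown, green, teal, white} must be used), so x_3 = teal.

teal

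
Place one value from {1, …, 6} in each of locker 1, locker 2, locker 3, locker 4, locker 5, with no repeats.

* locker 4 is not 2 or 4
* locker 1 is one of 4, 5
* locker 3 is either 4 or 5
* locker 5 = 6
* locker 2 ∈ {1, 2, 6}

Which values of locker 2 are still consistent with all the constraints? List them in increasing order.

1, 2

locker 5 must be 6 (only option left). Remove 6 from locker 2, locker 4.
locker 1 and locker 3 between them cover only {4, 5} — a naked pair. Remove those values from locker 4.
No further eliminations apply; locker 2 can still be any of 1, 2.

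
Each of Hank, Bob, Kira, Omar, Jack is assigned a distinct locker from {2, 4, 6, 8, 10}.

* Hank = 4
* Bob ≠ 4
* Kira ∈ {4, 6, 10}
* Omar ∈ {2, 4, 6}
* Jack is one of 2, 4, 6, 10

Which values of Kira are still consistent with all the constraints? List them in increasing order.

Hank must be 4 (only option left). Remove 4 from Kira, Omar, Jack.
The 4 still-open variables draw from only 4 values {2, 6, 8, 10}, so each is used; only Bob can be 8, hence Bob = 8.
No further eliminations apply; Kira can still be any of 6, 10.

6, 10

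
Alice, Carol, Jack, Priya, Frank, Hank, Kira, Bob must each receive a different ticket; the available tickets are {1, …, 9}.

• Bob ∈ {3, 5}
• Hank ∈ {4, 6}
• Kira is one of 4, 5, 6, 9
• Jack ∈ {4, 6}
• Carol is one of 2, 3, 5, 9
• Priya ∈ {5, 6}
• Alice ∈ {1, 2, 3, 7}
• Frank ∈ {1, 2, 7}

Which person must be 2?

Carol

The 2 variables Jack and Hank are confined to {4, 6}, which locks those values in; drop them from Priya, Kira.
Priya must be 5 (only option left). So Carol, Kira, Bob can't be 5.
Kira has just one choice, so Kira = 9. So Carol can't be 9.
Bob has just one choice, so Bob = 3. Strike 3 from Alice, Carol.
So 2 goes to Carol.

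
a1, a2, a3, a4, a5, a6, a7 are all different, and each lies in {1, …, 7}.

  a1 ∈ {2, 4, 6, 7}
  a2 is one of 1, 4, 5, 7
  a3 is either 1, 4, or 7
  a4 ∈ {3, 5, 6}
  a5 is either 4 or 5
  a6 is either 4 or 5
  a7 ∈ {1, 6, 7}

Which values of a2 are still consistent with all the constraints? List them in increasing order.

1, 7

Among the 7 variables, 2 fits only a1 (and all 7 values in {1, 2, 3, 4, 5, 6, 7} must be used), so a1 = 2.
Among the 6 still-open variables, 3 fits only a4 (and all 6 values in {1, 3, 4, 5, 6, 7} must be used), so a4 = 3.
The 5 still-open variables draw from only 5 values {1, 4, 5, 6, 7}, so each is used; only a7 can be 6, hence a7 = 6.
The 2 variables a5 and a6 are confined to {4, 5}, which locks those values in; drop them from a2, a3.
No further eliminations apply; a2 can still be any of 1, 7.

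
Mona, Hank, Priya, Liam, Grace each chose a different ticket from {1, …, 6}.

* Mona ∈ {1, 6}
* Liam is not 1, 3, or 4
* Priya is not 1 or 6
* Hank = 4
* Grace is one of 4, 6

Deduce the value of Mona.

1

Hank's domain is down to {4}, so Hank = 4. Eliminate 4 elsewhere: Priya, Grace.
Grace must be 6 (only option left). So Mona, Liam can't be 6.
So Mona = 1.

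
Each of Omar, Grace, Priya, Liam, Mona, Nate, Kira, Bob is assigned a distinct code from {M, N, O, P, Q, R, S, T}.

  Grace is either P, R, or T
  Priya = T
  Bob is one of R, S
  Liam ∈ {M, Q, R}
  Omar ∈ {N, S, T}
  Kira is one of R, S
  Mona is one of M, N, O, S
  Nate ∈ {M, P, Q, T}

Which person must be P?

Grace

Priya's domain is down to {T}, so Priya = T. Remove T from Omar, Grace, Nate.
The 7 still-open variables together cover exactly {M, N, O, P, Q, R, S} — 7 values for 7 variables — and O appears only in Mona's list, so Mona = O.
The 6 still-open variables draw from only 6 values {M, N, P, Q, R, S}, so each is used; only Omar can be N, hence Omar = N.
The 2 variables Kira and Bob are confined to {R, S}, which locks those values in; drop them from Grace, Liam.
So P goes to Grace.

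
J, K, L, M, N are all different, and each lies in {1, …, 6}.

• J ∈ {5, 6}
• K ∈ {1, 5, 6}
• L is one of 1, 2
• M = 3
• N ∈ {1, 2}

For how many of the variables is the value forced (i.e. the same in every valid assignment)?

M's domain is down to {3}, so M = 3.
L and N share exactly the 2 values {1, 2}; by pigeonhole those values go to them, so strike 1, 2 from K.
Determined: M=3. The other variables each still have more than one consistent value. That makes 1.

1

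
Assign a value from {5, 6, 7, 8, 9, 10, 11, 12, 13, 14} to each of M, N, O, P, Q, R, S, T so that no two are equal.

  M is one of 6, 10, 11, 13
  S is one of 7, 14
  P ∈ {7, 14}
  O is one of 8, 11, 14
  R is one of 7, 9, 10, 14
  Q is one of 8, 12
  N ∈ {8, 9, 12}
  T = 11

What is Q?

12

T must be 11 (only option left). Strike 11 from M, O.
The 2 variables P and S are confined to {7, 14}, which locks those values in; drop them from O, R.
O has just one choice, so O = 8. Strike 8 from N, Q.
So Q = 12.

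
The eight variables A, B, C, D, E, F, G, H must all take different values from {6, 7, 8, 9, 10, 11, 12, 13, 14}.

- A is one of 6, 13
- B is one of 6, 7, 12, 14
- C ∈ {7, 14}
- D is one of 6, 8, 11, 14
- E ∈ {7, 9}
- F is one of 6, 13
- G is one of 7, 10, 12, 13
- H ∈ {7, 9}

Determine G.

A and F between them cover only {6, 13} — a naked pair. Remove those values from B, D, G.
The 2 variables E and H are confined to {7, 9}, which locks those values in; drop them from B, C, G.
That leaves C = 14. So B, D can't be 14.
B has just one choice, so B = 12. So G can't be 12.
So G = 10.

10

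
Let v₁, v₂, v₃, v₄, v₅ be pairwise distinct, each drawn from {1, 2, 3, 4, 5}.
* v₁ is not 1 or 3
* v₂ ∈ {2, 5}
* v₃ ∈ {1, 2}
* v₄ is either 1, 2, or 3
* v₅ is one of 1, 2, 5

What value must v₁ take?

4

The 5 variables draw from only 5 values {1, 2, 3, 4, 5}, so each is used; only v₄ can be 3, hence v₄ = 3.
Among the 4 still-open variables, 4 fits only v₁ (and all 4 values in {1, 2, 4, 5} must be used), so v₁ = 4.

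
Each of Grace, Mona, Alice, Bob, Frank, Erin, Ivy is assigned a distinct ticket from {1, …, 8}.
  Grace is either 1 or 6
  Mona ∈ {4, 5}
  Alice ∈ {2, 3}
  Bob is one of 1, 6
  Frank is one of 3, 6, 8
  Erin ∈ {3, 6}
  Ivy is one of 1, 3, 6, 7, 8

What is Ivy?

Grace and Bob share exactly the 2 values {1, 6}; by pigeonhole those values go to them, so strike 1, 6 from Frank, Erin, Ivy.
Erin must be 3 (only option left). Remove 3 from Alice, Frank, Ivy.
Alice has just one choice, so Alice = 2.
Frank must be 8 (only option left). Remove 8 from Ivy.
So Ivy = 7.

7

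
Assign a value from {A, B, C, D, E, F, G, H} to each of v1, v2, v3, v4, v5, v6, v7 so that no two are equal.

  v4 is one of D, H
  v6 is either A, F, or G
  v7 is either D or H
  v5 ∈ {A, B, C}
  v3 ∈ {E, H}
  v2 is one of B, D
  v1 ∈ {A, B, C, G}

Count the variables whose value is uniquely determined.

The 2 variables v4 and v7 are confined to {D, H}, which locks those values in; drop them from v2, v3.
That leaves v2 = B. So v1, v5 can't be B.
v3 must be E (only option left).
Determined: v2=B, v3=E. The other variables each still have more than one consistent value. That makes 2.

2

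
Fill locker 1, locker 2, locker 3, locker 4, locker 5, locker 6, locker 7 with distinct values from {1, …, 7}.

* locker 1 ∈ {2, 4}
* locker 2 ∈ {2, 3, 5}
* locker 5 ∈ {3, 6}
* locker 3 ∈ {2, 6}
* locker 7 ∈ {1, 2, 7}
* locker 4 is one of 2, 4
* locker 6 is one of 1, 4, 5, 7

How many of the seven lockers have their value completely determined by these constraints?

3

locker 1 and locker 4 between them cover only {2, 4} — a naked pair. Remove those values from locker 2, locker 3, locker 6, locker 7.
locker 3's domain is down to {6}, so locker 3 = 6. Strike 6 from locker 5.
locker 5 must be 3 (only option left). Strike 3 from locker 2.
That leaves locker 2 = 5. Strike 5 from locker 6.
Determined: locker 2=5, locker 3=6, locker 5=3. The other lockers each still have more than one consistent value. That makes 3.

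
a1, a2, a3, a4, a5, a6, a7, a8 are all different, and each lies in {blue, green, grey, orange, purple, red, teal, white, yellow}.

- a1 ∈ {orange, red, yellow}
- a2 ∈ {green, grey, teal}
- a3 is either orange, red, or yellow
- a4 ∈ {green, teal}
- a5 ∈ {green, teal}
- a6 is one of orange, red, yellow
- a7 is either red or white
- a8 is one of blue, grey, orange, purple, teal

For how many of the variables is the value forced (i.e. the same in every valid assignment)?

a4 and a5 share exactly the 2 values {green, teal}; by pigeonhole those values go to them, so strike green, teal from a2, a8.
a2 has just one choice, so a2 = grey. Remove grey from a8.
The 3 variables a1, a3, a6 are confined to {orange, red, yellow}, which locks those values in; drop them from a7, a8.
a7 has just one choice, so a7 = white.
Determined: a2=grey, a7=white. The other variables each still have more than one consistent value. That makes 2.

2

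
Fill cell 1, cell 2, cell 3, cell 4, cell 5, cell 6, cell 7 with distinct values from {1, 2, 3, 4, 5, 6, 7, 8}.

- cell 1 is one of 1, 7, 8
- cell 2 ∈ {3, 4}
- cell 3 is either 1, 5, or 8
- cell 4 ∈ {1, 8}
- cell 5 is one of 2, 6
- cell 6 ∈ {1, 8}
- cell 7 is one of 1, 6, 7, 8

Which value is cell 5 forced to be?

2

cell 4 and cell 6 share exactly the 2 values {1, 8}; by pigeonhole those values go to them, so strike 1, 8 from cell 1, cell 3, cell 7.
cell 1 must be 7 (only option left). Eliminate 7 elsewhere: cell 7.
cell 3 has just one choice, so cell 3 = 5.
cell 7 must be 6 (only option left). Eliminate 6 elsewhere: cell 5.
So cell 5 = 2.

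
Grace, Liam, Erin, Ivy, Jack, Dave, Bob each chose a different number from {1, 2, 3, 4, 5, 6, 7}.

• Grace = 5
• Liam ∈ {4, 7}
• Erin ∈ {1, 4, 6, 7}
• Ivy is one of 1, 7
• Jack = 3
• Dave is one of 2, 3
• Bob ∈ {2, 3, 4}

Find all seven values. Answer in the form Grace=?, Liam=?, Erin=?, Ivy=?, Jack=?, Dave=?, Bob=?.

Grace must be 5 (only option left).
Jack has just one choice, so Jack = 3. Strike 3 from Dave, Bob.
Dave must be 2 (only option left). Remove 2 from Bob.
Bob has just one choice, so Bob = 4. So Liam, Erin can't be 4.
Liam has just one choice, so Liam = 7. Strike 7 from Erin, Ivy.
That leaves Ivy = 1. Strike 1 from Erin.
Erin has just one choice, so Erin = 6.

Grace=5, Liam=7, Erin=6, Ivy=1, Jack=3, Dave=2, Bob=4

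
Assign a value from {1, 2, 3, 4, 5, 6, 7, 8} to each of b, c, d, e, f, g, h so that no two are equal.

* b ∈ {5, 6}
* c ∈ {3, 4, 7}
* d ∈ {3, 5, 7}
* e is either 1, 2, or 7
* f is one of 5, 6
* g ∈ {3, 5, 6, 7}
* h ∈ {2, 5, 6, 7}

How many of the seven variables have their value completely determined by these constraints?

The 7 variables draw from only 7 values {1, 2, 3, 4, 5, 6, 7}, so each is used; only e can be 1, hence e = 1.
The 6 still-open variables draw from only 6 values {2, 3, 4, 5, 6, 7}, so each is used; only h can be 2, hence h = 2.
Among the 5 still-open variables, 4 fits only c (and all 5 values in {3, 4, 5, 6, 7} must be used), so c = 4.
b and f share exactly the 2 values {5, 6}; by pigeonhole those values go to them, so strike 5, 6 from d, g.
Determined: c=4, e=1, h=2. The other variables each still have more than one consistent value. That makes 3.

3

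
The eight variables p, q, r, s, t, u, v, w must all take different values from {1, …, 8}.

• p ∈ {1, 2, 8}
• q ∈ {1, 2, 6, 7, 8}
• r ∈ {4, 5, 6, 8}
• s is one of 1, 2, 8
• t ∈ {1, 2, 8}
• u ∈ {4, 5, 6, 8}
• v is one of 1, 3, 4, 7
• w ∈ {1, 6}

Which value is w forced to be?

The 8 variables draw from only 8 values {1, 2, 3, 4, 5, 6, 7, 8}, so each is used; only v can be 3, hence v = 3.
The 7 still-open variables together cover exactly {1, 2, 4, 5, 6, 7, 8} — 7 values for 7 variables — and 7 appears only in q's list, so q = 7.
p, s, t between them cover only {1, 2, 8} — a naked triple. Remove those values from r, u, w.
So w = 6.

6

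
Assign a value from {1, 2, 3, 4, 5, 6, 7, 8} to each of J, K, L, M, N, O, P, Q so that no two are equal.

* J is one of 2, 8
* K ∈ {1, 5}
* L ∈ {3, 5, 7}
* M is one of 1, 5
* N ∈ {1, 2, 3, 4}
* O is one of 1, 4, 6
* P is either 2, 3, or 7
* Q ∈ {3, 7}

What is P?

The 8 variables draw from only 8 values {1, 2, 3, 4, 5, 6, 7, 8}, so each is used; only O can be 6, hence O = 6.
Among the 7 still-open variables, 4 fits only N (and all 7 values in {1, 2, 3, 4, 5, 7, 8} must be used), so N = 4.
The 6 still-open variables together cover exactly {1, 2, 3, 5, 7, 8} — 6 values for 6 variables — and 8 appears only in J's list, so J = 8.
The 5 still-open variables together cover exactly {1, 2, 3, 5, 7} — 5 values for 5 variables — and 2 appears only in P's list, so P = 2.

2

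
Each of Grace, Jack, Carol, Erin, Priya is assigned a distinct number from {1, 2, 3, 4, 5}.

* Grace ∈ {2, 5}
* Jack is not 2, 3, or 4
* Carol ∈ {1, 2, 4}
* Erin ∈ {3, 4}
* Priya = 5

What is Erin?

Priya has just one choice, so Priya = 5. Eliminate 5 elsewhere: Grace, Jack.
Grace's domain is down to {2}, so Grace = 2. Strike 2 from Carol.
Jack's domain is down to {1}, so Jack = 1. Eliminate 1 elsewhere: Carol.
Carol's domain is down to {4}, so Carol = 4. So Erin can't be 4.
So Erin = 3.

3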